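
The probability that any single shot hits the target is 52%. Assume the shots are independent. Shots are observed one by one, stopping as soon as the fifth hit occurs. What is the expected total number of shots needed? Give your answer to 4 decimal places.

Y = total shots until the fifth success; negative binomial with r=5, p=0.52.
E[Y] = r / p = 5 / 0.52 = 9.615385

9.6154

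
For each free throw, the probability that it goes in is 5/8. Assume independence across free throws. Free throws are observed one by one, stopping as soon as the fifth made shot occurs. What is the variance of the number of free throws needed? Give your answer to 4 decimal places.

4.8000

Y = total free throws until the fifth success; negative binomial with r=5, p=0.625.
Var(Y) = r(1−p)/p² = 5·0.375 / 0.625² = 4.800000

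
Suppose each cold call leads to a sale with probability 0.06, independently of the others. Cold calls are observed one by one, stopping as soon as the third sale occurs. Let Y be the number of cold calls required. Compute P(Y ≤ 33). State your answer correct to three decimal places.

Finishing within 33 cold calls ⇔ at least 3 successes in the first 33. With X ~ Binomial(33, 0.06), P(Y ≤ 33) = 1 − P(X ≤ 2).
  k=0: C(33,0)·0.06^0·0.94^33 = 0.12978
  k=1: C(33,1)·0.06^1·0.94^32 = 0.27337
  k=2: C(33,2)·0.06^2·0.94^31 = 0.27919
1 − 0.68235 = 0.31765

0.318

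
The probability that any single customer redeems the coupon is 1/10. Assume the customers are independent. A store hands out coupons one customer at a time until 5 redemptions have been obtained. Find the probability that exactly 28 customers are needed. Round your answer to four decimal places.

Y = trial on which the fifth success occurs; negative binomial, r=5, p=0.10.
P(Y=28) = C(27,4) · p^5 · (1−p)^23
= 17550 · 1e-05 · 0.088629 = 0.015554

0.0156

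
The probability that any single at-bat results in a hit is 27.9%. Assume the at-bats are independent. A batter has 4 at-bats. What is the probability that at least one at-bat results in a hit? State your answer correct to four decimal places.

P(at least one) = 1 − P(none) = 1 − (1 − 0.279)^4
= 1 − 0.270235 = 0.729765

0.7298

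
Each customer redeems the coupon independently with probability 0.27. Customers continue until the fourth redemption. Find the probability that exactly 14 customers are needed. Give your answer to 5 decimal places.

0.06532

Y = trial on which the fourth success occurs; negative binomial, r=4, p=0.27.
P(Y=14) = C(13,3) · p^4 · (1−p)^10
= 286 · 0.0053144 · 0.042976 = 0.0653205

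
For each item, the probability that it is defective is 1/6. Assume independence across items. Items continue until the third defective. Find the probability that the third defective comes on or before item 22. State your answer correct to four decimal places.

Finishing within 22 items ⇔ at least 3 successes in the first 22. With X ~ Binomial(22, 0.166667), P(Y ≤ 22) = 1 − P(X ≤ 2).
  k=0: C(22,0)·0.166667^0·0.833333^22 = 0.018114
  k=1: C(22,1)·0.166667^1·0.833333^21 = 0.079701
  k=2: C(22,2)·0.166667^2·0.833333^20 = 0.167373
1 − 0.265188 = 0.734812

0.7348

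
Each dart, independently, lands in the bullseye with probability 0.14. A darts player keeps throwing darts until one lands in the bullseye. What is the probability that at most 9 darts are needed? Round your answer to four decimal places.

Y = number of darts to the first success; geometric, p = 0.14.
P(Y ≤ 9) = 1 − (1−p)^9 = 1 − 0.257327 = 0.742673

0.7427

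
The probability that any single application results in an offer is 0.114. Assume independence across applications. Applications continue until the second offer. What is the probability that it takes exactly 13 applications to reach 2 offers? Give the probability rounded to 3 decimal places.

Y = trial on which the second success occurs; negative binomial, r=2, p=0.114.
P(Y=13) = C(12,1) · p^2 · (1−p)^11
= 12 · 0.012996 · 0.2641 = 0.04119

0.041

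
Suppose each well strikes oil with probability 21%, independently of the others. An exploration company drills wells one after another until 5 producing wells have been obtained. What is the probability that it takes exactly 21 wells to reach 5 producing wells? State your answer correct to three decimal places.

0.046

Y = trial on which the fifth success occurs; negative binomial, r=5, p=0.21.
P(Y=21) = C(20,4) · p^5 · (1−p)^16
= 4845 · 0.00040841 · 0.023016 = 0.04554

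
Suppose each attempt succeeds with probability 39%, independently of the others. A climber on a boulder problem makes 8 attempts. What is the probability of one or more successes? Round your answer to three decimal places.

P(at least one) = 1 − P(none) = 1 − (1 − 0.39)^8
= 1 − 0.01917 = 0.98083

0.981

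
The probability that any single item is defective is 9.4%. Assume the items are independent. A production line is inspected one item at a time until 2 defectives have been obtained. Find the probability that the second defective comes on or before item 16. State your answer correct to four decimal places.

0.4518

Finishing within 16 items ⇔ at least 2 successes in the first 16. With X ~ Binomial(16, 0.094), P(Y ≤ 16) = 1 − P(X ≤ 1).
  k=0: C(16,0)·0.094^0·0.906^16 = 0.206087
  k=1: C(16,1)·0.094^1·0.906^15 = 0.342114
1 − 0.548201 = 0.451799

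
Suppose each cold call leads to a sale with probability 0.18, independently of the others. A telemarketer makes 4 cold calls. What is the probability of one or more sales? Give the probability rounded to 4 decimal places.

0.5479

P(at least one) = 1 − P(none) = 1 − (1 − 0.18)^4
= 1 − 0.452122 = 0.547878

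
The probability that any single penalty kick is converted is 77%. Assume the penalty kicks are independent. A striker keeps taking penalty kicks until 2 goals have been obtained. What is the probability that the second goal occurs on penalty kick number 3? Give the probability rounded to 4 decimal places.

0.2727

Y = trial on which the second success occurs; negative binomial, r=2, p=0.77.
P(Y=3) = C(2,1) · p^2 · (1−p)^1
= 2 · 0.5929 · 0.23 = 0.272734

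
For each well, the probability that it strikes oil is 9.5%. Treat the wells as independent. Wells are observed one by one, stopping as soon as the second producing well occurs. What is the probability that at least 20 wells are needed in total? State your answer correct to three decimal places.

Needing more than 19 wells ⇔ fewer than 2 successes in the first 19. With X ~ Binomial(19, 0.095), P(Y > 19) = P(X ≤ 1).
  k=0: C(19,0)·0.095^0·0.905^19 = 0.15008
  k=1: C(19,1)·0.095^1·0.905^18 = 0.29933
P(X ≤ 1) = 0.44941

0.449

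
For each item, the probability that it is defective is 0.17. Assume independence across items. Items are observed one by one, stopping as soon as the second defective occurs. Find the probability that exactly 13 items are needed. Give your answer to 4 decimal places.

0.0447

Y = trial on which the second success occurs; negative binomial, r=2, p=0.17.
P(Y=13) = C(12,1) · p^2 · (1−p)^11
= 12 · 0.0289 · 0.12878 = 0.044662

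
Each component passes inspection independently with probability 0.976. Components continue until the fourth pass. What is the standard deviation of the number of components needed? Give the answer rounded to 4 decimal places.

Y = total components until the fourth success; negative binomial with r=4, p=0.976.
SD(Y) = √[r(1−p)/p²] = √(0.100779) = 0.317458

0.3175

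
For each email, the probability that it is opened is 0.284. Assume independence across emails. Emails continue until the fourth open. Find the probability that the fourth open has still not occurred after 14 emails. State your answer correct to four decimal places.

0.4056

Needing more than 14 emails ⇔ fewer than 4 successes in the first 14. With X ~ Binomial(14, 0.284), P(Y > 14) = P(X ≤ 3).
  k=0: C(14,0)·0.284^0·0.716^14 = 0.009306
  k=1: C(14,1)·0.284^1·0.716^13 = 0.051679
  k=2: C(14,2)·0.284^2·0.716^12 = 0.133240
  k=3: C(14,3)·0.284^3·0.716^11 = 0.211397
P(X ≤ 3) = 0.405623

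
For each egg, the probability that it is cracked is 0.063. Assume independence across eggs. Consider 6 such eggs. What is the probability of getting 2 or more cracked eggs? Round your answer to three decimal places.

0.050

X ~ Binomial(6, 0.063); P(X ≥ 2) = Σ C(6,k) p^k (1−p)^(6−k) over k:
  k=2: C(6,2)·0.063^2·0.937^4 = 0.04589
  k=3: C(6,3)·0.063^3·0.937^3 = 0.00411
  k=4: C(6,4)·0.063^4·0.937^2 = 0.00021
  k=5: C(6,5)·0.063^5·0.937^1 = 0.00001
  k=6: C(6,6)·0.063^6·0.937^0 = 0.00000
Total = 0.05022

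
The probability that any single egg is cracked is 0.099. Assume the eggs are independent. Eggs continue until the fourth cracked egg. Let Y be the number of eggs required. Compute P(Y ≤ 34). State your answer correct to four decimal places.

0.4383

Finishing within 34 eggs ⇔ at least 4 successes in the first 34. With X ~ Binomial(34, 0.099), P(Y ≤ 34) = 1 − P(X ≤ 3).
  k=0: C(34,0)·0.099^0·0.901^34 = 0.028883
  k=1: C(34,1)·0.099^1·0.901^33 = 0.107903
  k=2: C(34,2)·0.099^2·0.901^32 = 0.195626
  k=3: C(34,3)·0.099^3·0.901^31 = 0.229280
1 − 0.561691 = 0.438309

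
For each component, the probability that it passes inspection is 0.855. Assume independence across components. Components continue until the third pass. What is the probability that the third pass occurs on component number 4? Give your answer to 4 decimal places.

Y = trial on which the third success occurs; negative binomial, r=3, p=0.855.
P(Y=4) = C(3,2) · p^3 · (1−p)^1
= 3 · 0.62503 · 0.145 = 0.271886

0.2719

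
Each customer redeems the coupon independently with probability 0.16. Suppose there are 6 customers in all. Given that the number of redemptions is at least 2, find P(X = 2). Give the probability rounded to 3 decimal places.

0.773

X ~ Binomial(6, 0.16). Want P(X=2 | X≥2) = P(X=2) / P(X≥2).
P(X=2) = C(6,2)·0.16^2·0.84^4 = 0.19118
P(X≥2) = 1 − 0.35130 − 0.40148 = 0.24722
Ratio = 0.19118 / 0.24722 = 0.77333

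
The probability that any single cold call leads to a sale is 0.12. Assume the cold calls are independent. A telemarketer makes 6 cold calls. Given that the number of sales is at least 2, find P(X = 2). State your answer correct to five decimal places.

X ~ Binomial(6, 0.12). Want P(X=2 | X≥2) = P(X=2) / P(X≥2).
P(X=2) = C(6,2)·0.12^2·0.88^4 = 0.1295342
P(X≥2) = 1 − 0.4644041 − 0.3799670 = 0.1556289
Ratio = 0.1295342 / 0.1556289 = 0.8323272

0.83233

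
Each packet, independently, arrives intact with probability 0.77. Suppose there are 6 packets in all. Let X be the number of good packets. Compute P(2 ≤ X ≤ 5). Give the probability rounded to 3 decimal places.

X ~ Binomial(6, 0.77); P(2 ≤ X ≤ 5) = Σ C(6,k) p^k (1−p)^(6−k) over k:
  k=2: C(6,2)·0.77^2·0.23^4 = 0.02489
  k=3: C(6,3)·0.77^3·0.23^3 = 0.11109
  k=4: C(6,4)·0.77^4·0.23^2 = 0.27894
  k=5: C(6,5)·0.77^5·0.23^1 = 0.37354
Total = 0.78846

0.788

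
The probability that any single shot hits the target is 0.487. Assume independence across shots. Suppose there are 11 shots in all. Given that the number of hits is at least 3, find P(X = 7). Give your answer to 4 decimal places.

X ~ Binomial(11, 0.487). Want P(X=7 | X≥3) = P(X=7) / P(X≥3).
P(X=7) = C(11,7)·0.487^7·0.513^4 = 0.148486
P(X≥3) = 1 − 0.000648 − 0.006762 − 0.032098 = 0.960492
Ratio = 0.148486 / 0.960492 = 0.154594

0.1546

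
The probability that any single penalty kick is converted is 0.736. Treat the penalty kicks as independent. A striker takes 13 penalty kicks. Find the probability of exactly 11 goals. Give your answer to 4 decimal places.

X ~ Binomial(n=13, p=0.736).
P(X=11) = C(13,11) · p^11 · (1−p)^2
= 78 · 0.034329 · 0.069696 = 0.186620

0.1866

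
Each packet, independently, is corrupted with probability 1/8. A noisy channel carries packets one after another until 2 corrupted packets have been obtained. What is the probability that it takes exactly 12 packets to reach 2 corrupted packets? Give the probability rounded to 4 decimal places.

Y = trial on which the second success occurs; negative binomial, r=2, p=0.125.
P(Y=12) = C(11,1) · p^2 · (1−p)^10
= 11 · 0.015625 · 0.26308 = 0.045216

0.0452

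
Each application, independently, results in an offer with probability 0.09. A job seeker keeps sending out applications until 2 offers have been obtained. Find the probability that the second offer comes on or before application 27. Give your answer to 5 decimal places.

0.71238

Finishing within 27 applications ⇔ at least 2 successes in the first 27. With X ~ Binomial(27, 0.09), P(Y ≤ 27) = 1 − P(X ≤ 1).
  k=0: C(27,0)·0.09^0·0.91^27 = 0.0783642
  k=1: C(27,1)·0.09^1·0.91^26 = 0.2092582
1 − 0.2876224 = 0.7123776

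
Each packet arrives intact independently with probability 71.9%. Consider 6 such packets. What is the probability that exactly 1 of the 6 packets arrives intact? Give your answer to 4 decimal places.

0.0076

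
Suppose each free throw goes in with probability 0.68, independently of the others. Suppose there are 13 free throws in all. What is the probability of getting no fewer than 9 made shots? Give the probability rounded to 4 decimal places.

X ~ Binomial(13, 0.68); P(X ≥ 9) = Σ C(13,k) p^k (1−p)^(13−k) over k:
  k=9: C(13,9)·0.68^9·0.32^4 = 0.233070
  k=10: C(13,10)·0.68^10·0.32^3 = 0.198109
  k=11: C(13,11)·0.68^11·0.32^2 = 0.114813
  k=12: C(13,12)·0.68^12·0.32^1 = 0.040663
  k=13: C(13,13)·0.68^13·0.32^0 = 0.006647
Total = 0.593303

0.5933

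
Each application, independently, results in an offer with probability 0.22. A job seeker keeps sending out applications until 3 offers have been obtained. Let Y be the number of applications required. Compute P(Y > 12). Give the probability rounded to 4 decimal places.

Needing more than 12 applications ⇔ fewer than 3 successes in the first 12. With X ~ Binomial(12, 0.22), P(Y > 12) = P(X ≤ 2).
  k=0: C(12,0)·0.22^0·0.78^12 = 0.050715
  k=1: C(12,1)·0.22^1·0.78^11 = 0.171650
  k=2: C(12,2)·0.22^2·0.78^10 = 0.266278
P(X ≤ 2) = 0.488643

0.4886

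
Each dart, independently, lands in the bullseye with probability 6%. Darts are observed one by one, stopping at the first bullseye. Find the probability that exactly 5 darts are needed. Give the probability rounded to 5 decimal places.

Geometric (trials to first success), p = 0.06.
P(Y = 5) = (1−p)^4 · p = 0.78075 · 0.06 = 0.0468449

0.04684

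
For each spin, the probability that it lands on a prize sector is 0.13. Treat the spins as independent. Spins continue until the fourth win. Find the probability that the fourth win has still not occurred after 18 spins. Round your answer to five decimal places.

0.80135

Needing more than 18 spins ⇔ fewer than 4 successes in the first 18. With X ~ Binomial(18, 0.13), P(Y > 18) = P(X ≤ 3).
  k=0: C(18,0)·0.13^0·0.87^18 = 0.0815355
  k=1: C(18,1)·0.13^1·0.87^17 = 0.2193023
  k=2: C(18,2)·0.13^2·0.87^16 = 0.2785391
  k=3: C(18,3)·0.13^3·0.87^15 = 0.2219775
P(X ≤ 3) = 0.8013544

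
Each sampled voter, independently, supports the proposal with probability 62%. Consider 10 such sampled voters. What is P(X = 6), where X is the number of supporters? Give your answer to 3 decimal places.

X ~ Binomial(n=10, p=0.62).
P(X=6) = C(10,6) · p^6 · (1−p)^4
= 210 · 0.0568 · 0.020851 = 0.24872

0.249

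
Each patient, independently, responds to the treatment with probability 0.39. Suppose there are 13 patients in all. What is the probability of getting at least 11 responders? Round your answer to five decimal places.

X ~ Binomial(13, 0.39); P(X ≥ 11) = Σ C(13,k) p^k (1−p)^(13−k) over k:
  k=11: C(13,11)·0.39^11·0.61^2 = 0.0009214
  k=12: C(13,12)·0.39^12·0.61^1 = 0.0000982
  k=13: C(13,13)·0.39^13·0.61^0 = 0.0000048
Total = 0.0010245

0.00102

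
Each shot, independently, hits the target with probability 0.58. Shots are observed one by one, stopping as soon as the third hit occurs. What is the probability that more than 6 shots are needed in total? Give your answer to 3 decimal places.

Needing more than 6 shots ⇔ fewer than 3 successes in the first 6. With X ~ Binomial(6, 0.58), P(Y > 6) = P(X ≤ 2).
  k=0: C(6,0)·0.58^0·0.42^6 = 0.00549
  k=1: C(6,1)·0.58^1·0.42^5 = 0.04548
  k=2: C(6,2)·0.58^2·0.42^4 = 0.15702
P(X ≤ 2) = 0.20799

0.208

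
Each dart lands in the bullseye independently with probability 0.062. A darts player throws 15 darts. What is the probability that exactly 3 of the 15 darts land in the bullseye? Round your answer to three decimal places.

X ~ Binomial(n=15, p=0.062).
P(X=3) = C(15,3) · p^3 · (1−p)^12
= 455 · 0.00023833 · 0.46391 = 0.05031

0.050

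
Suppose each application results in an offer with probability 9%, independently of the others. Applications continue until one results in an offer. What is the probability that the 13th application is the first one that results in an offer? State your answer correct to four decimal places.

Geometric (trials to first success), p = 0.09.
P(Y = 13) = (1−p)^12 · p = 0.32248 · 0.09 = 0.029023

0.0290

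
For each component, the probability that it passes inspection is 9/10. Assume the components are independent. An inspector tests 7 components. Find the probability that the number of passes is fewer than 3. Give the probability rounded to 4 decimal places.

0.0002

X ~ Binomial(7, 0.90); P(X ≤ 2) = Σ C(7,k) p^k (1−p)^(7−k) over k:
  k=0: C(7,0)·0.90^0·0.10^7 = 0.000000
  k=1: C(7,1)·0.90^1·0.10^6 = 0.000006
  k=2: C(7,2)·0.90^2·0.10^5 = 0.000170
Total = 0.000177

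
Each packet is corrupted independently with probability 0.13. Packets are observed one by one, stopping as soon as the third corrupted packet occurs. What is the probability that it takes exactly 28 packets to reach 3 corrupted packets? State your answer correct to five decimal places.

0.02372

Y = trial on which the third success occurs; negative binomial, r=3, p=0.13.
P(Y=28) = C(27,2) · p^3 · (1−p)^25
= 351 · 0.002197 · 0.03076 = 0.0237202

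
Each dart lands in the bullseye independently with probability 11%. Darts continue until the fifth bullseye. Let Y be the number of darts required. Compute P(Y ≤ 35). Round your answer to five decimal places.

0.33990

Finishing within 35 darts ⇔ at least 5 successes in the first 35. With X ~ Binomial(35, 0.11), P(Y ≤ 35) = 1 − P(X ≤ 4).
  k=0: C(35,0)·0.11^0·0.89^35 = 0.0169297
  k=1: C(35,1)·0.11^1·0.89^34 = 0.0732354
  k=2: C(35,2)·0.11^2·0.89^33 = 0.1538766
  k=3: C(35,3)·0.11^3·0.89^32 = 0.2092030
  k=4: C(35,4)·0.11^4·0.89^31 = 0.2068524
1 − 0.6600971 = 0.3399029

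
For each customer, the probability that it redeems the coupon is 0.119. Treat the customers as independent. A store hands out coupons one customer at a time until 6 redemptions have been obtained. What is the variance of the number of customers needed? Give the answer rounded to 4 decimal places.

Y = total customers until the sixth success; negative binomial with r=6, p=0.119.
Var(Y) = r(1−p)/p² = 6·0.881 / 0.119² = 373.278723

373.2787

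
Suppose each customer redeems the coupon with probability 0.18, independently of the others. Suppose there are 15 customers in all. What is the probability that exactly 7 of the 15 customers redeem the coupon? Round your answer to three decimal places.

X ~ Binomial(n=15, p=0.18).
P(X=7) = C(15,7) · p^7 · (1−p)^8
= 6435 · 6.1222e-06 · 0.20441 = 0.00805

0.008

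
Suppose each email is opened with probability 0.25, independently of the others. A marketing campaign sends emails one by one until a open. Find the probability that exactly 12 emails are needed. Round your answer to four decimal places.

0.0106

Geometric (trials to first success), p = 0.25.
P(Y = 12) = (1−p)^11 · p = 0.042235 · 0.25 = 0.010559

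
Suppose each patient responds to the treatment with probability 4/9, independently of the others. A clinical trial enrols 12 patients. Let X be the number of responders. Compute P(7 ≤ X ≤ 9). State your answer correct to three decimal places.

0.241

X ~ Binomial(12, 0.444444); P(7 ≤ X ≤ 9) = Σ C(12,k) p^k (1−p)^(12−k) over k:
  k=7: C(12,7)·0.444444^7·0.555556^5 = 0.14358
  k=8: C(12,8)·0.444444^8·0.555556^4 = 0.07179
  k=9: C(12,9)·0.444444^9·0.555556^3 = 0.02552
Total = 0.24089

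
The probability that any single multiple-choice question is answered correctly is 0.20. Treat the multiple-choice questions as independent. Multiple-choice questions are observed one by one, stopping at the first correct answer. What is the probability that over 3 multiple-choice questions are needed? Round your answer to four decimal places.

0.5120

Y = number of multiple-choice questions to the first success; geometric, p = 0.20.
P(Y > 3) = P(first 3 all fail) = (1−p)^3 = 0.512000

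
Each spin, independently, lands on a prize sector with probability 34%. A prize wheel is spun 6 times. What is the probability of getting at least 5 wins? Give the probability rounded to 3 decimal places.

X ~ Binomial(6, 0.34); P(X ≥ 5) = Σ C(6,k) p^k (1−p)^(6−k) over k:
  k=5: C(6,5)·0.34^5·0.66^1 = 0.01799
  k=6: C(6,6)·0.34^6·0.66^0 = 0.00154
Total = 0.01954

0.020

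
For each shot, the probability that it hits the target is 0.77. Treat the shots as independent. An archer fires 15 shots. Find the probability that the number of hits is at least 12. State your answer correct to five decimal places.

X ~ Binomial(15, 0.77); P(X ≥ 12) = Σ C(15,k) p^k (1−p)^(15−k) over k:
  k=12: C(15,12)·0.77^12·0.23^3 = 0.2404826
  k=13: C(15,13)·0.77^13·0.23^2 = 0.1857909
  k=14: C(15,14)·0.77^14·0.23^1 = 0.0888565
  k=15: C(15,15)·0.77^15·0.23^0 = 0.0198317
Total = 0.5349617

0.53496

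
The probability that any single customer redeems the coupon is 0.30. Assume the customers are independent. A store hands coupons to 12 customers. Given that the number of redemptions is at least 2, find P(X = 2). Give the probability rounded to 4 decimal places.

X ~ Binomial(12, 0.30). Want P(X=2 | X≥2) = P(X=2) / P(X≥2).
P(X=2) = C(12,2)·0.30^2·0.70^10 = 0.167790
P(X≥2) = 1 − 0.013841 − 0.071184 = 0.914975
Ratio = 0.167790 / 0.914975 = 0.183382

0.1834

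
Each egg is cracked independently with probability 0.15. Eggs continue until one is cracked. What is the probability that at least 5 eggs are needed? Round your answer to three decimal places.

Y = number of eggs to the first success; geometric, p = 0.15.
P(Y > 4) = P(first 4 all fail) = (1−p)^4 = 0.52201

0.522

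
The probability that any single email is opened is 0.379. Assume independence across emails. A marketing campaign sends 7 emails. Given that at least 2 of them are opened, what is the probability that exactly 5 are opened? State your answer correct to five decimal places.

0.07797

X ~ Binomial(7, 0.379). Want P(X=5 | X≥2) = P(X=5) / P(X≥2).
P(X=5) = C(7,5)·0.379^5·0.621^2 = 0.0633284
P(X≥2) = 1 − 0.0356157 − 0.1521552 = 0.8122291
Ratio = 0.0633284 / 0.8122291 = 0.0779686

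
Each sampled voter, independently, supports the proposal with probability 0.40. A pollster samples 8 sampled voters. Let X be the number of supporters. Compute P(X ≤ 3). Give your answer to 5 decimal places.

X ~ Binomial(8, 0.40); P(X ≤ 3) = Σ C(8,k) p^k (1−p)^(8−k) over k:
  k=0: C(8,0)·0.40^0·0.60^8 = 0.0167962
  k=1: C(8,1)·0.40^1·0.60^7 = 0.0895795
  k=2: C(8,2)·0.40^2·0.60^6 = 0.2090189
  k=3: C(8,3)·0.40^3·0.60^5 = 0.2786918
Total = 0.5940864

0.59409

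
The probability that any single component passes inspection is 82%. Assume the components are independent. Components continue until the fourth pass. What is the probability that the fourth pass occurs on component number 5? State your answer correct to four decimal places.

Y = trial on which the fourth success occurs; negative binomial, r=4, p=0.82.
P(Y=5) = C(4,3) · p^4 · (1−p)^1
= 4 · 0.45212 · 0.18 = 0.325528

0.3255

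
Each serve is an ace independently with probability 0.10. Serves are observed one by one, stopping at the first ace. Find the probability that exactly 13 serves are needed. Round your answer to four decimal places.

Geometric (trials to first success), p = 0.10.
P(Y = 13) = (1−p)^12 · p = 0.28243 · 0.10 = 0.028243

0.0282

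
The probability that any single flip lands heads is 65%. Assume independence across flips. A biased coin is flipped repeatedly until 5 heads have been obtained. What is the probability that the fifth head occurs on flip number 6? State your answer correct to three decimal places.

Y = trial on which the fifth success occurs; negative binomial, r=5, p=0.65.
P(Y=6) = C(5,4) · p^5 · (1−p)^1
= 5 · 0.11603 · 0.35 = 0.20305

0.203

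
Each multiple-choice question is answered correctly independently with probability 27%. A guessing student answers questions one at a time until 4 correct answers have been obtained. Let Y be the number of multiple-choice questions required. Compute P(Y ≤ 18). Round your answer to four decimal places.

0.7578

Finishing within 18 multiple-choice questions ⇔ at least 4 successes in the first 18. With X ~ Binomial(18, 0.27), P(Y ≤ 18) = 1 − P(X ≤ 3).
  k=0: C(18,0)·0.27^0·0.73^18 = 0.003466
  k=1: C(18,1)·0.27^1·0.73^17 = 0.023074
  k=2: C(18,2)·0.27^2·0.73^16 = 0.072541
  k=3: C(18,3)·0.27^3·0.73^15 = 0.143095
1 − 0.242176 = 0.757824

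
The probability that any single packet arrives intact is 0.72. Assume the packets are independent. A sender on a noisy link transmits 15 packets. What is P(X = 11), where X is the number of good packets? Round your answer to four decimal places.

0.2262

X ~ Binomial(n=15, p=0.72).
P(X=11) = C(15,11) · p^11 · (1−p)^4
= 1365 · 0.026956 · 0.0061466 = 0.226163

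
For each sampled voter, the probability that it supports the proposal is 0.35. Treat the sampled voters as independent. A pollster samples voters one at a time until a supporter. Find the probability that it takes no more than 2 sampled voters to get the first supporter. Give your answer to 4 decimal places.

0.5775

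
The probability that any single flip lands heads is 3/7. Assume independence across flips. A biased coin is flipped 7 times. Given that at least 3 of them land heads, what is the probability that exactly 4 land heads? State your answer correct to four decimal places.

X ~ Binomial(7, 0.428571). Want P(X=4 | X≥3) = P(X=4) / P(X≥3).
P(X=4) = C(7,4)·0.428571^4·0.571429^3 = 0.220316
P(X≥3) = 1 − 0.019895 − 0.104446 − 0.235004 = 0.640655
Ratio = 0.220316 / 0.640655 = 0.343892

0.3439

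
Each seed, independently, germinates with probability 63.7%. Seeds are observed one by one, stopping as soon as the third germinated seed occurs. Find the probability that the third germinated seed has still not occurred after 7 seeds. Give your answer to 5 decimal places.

0.06474

Needing more than 7 seeds ⇔ fewer than 3 successes in the first 7. With X ~ Binomial(7, 0.637), P(Y > 7) = P(X ≤ 2).
  k=0: C(7,0)·0.637^0·0.363^7 = 0.0008305
  k=1: C(7,1)·0.637^1·0.363^6 = 0.0102018
  k=2: C(7,2)·0.637^2·0.363^5 = 0.0537070
P(X ≤ 2) = 0.0647394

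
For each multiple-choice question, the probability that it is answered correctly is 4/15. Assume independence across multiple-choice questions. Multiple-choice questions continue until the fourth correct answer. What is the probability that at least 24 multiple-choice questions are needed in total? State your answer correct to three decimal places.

0.102

Needing more than 23 multiple-choice questions ⇔ fewer than 4 successes in the first 23. With X ~ Binomial(23, 0.266667), P(Y > 23) = P(X ≤ 3).
  k=0: C(23,0)·0.266667^0·0.733333^23 = 0.00080
  k=1: C(23,1)·0.266667^1·0.733333^22 = 0.00667
  k=2: C(23,2)·0.266667^2·0.733333^21 = 0.02669
  k=3: C(23,3)·0.266667^3·0.733333^20 = 0.06794
P(X ≤ 3) = 0.10211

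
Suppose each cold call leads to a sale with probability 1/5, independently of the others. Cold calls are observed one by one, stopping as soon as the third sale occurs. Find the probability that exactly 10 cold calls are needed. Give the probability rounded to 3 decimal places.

0.060

Y = trial on which the third success occurs; negative binomial, r=3, p=0.20.
P(Y=10) = C(9,2) · p^3 · (1−p)^7
= 36 · 0.008 · 0.20972 = 0.06040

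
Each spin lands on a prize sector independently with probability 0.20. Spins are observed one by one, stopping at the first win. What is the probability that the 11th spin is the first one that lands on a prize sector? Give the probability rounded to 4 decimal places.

0.0215

Geometric (trials to first success), p = 0.20.
P(Y = 11) = (1−p)^10 · p = 0.10737 · 0.20 = 0.021475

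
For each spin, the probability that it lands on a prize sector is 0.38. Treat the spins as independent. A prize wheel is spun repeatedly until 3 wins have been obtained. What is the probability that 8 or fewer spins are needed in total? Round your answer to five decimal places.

Finishing within 8 spins ⇔ at least 3 successes in the first 8. With X ~ Binomial(8, 0.38), P(Y ≤ 8) = 1 − P(X ≤ 2).
  k=0: C(8,0)·0.38^0·0.62^8 = 0.0218340
  k=1: C(8,1)·0.38^1·0.62^7 = 0.1070571
  k=2: C(8,2)·0.38^2·0.62^6 = 0.2296547
1 − 0.3585458 = 0.6414542

0.64145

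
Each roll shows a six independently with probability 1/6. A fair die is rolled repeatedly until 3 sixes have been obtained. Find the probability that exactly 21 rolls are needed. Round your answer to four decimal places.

0.0330

Y = trial on which the third success occurs; negative binomial, r=3, p=0.166667.
P(Y=21) = C(20,2) · p^3 · (1−p)^18
= 190 · 0.0046296 · 0.037561 = 0.033040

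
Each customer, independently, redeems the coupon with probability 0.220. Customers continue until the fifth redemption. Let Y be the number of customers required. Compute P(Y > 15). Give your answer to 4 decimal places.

0.7805

Needing more than 15 customers ⇔ fewer than 5 successes in the first 15. With X ~ Binomial(15, 0.22), P(Y > 15) = P(X ≤ 4).
  k=0: C(15,0)·0.22^0·0.78^15 = 0.024067
  k=1: C(15,1)·0.22^1·0.78^14 = 0.101821
  k=2: C(15,2)·0.22^2·0.78^13 = 0.201032
  k=3: C(15,3)·0.22^3·0.78^12 = 0.245705
  k=4: C(15,4)·0.22^4·0.78^11 = 0.207905
P(X ≤ 4) = 0.780530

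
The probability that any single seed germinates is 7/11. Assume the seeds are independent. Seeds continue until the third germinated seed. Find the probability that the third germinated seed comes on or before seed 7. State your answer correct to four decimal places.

0.9348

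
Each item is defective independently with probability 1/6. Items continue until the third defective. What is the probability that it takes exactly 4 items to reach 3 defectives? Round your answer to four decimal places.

Y = trial on which the third success occurs; negative binomial, r=3, p=0.166667.
P(Y=4) = C(3,2) · p^3 · (1−p)^1
= 3 · 0.0046296 · 0.83333 = 0.011574

0.0116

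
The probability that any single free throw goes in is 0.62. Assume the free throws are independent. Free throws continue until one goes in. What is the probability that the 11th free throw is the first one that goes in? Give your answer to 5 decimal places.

0.00004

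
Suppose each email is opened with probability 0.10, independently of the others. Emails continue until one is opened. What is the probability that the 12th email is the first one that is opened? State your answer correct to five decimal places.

0.03138

Geometric (trials to first success), p = 0.10.
P(Y = 12) = (1−p)^11 · p = 0.31381 · 0.10 = 0.0313811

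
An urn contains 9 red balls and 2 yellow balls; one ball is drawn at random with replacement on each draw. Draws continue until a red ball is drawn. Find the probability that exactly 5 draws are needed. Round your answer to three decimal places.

Geometric (trials to first success), p = 0.818182.
P(Y = 5) = (1−p)^4 · p = 0.0010928 · 0.818182 = 0.00089

0.001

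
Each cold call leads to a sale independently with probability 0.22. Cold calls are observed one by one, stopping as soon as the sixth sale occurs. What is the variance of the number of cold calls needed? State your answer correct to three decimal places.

96.694

Y = total cold calls until the sixth success; negative binomial with r=6, p=0.22.
Var(Y) = r(1−p)/p² = 6·0.78 / 0.22² = 96.69421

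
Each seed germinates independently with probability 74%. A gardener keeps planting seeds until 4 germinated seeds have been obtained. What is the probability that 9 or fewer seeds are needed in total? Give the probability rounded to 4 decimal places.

Finishing within 9 seeds ⇔ at least 4 successes in the first 9. With X ~ Binomial(9, 0.74), P(Y ≤ 9) = 1 − P(X ≤ 3).
  k=0: C(9,0)·0.74^0·0.26^9 = 0.000005
  k=1: C(9,1)·0.74^1·0.26^8 = 0.000139
  k=2: C(9,2)·0.74^2·0.26^7 = 0.001583
  k=3: C(9,3)·0.74^3·0.26^6 = 0.010515
1 − 0.012243 = 0.987757

0.9878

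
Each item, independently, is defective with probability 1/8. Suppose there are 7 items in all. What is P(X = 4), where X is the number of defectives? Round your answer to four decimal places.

0.0057

X ~ Binomial(n=7, p=0.125).
P(X=4) = C(7,4) · p^4 · (1−p)^3
= 35 · 0.00024414 · 0.66992 = 0.005724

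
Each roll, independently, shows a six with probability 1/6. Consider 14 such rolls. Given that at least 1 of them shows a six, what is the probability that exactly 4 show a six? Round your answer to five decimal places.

0.13528

X ~ Binomial(14, 0.166667). Want P(X=4 | X≥1) = P(X=4) / P(X≥1).
P(X=4) = C(14,4)·0.166667^4·0.833333^10 = 0.1247431
P(X≥1) = 1 − 0.0778866 = 0.9221134
Ratio = 0.1247431 / 0.9221134 = 0.1352796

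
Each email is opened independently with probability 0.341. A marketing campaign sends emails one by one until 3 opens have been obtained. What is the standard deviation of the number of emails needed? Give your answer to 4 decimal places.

Y = total emails until the third success; negative binomial with r=3, p=0.341.
SD(Y) = √[r(1−p)/p²] = √(17.001918) = 4.123338

4.1233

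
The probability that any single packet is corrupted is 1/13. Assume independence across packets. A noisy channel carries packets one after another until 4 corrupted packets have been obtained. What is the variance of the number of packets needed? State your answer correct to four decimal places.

624.0000

Y = total packets until the fourth success; negative binomial with r=4, p=0.076923.
Var(Y) = r(1−p)/p² = 4·0.923077 / 0.076923² = 624.000000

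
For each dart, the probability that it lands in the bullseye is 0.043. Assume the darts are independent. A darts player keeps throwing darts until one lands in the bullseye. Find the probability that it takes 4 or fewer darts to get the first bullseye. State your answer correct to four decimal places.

0.1612

Y = number of darts to the first success; geometric, p = 0.043.
P(Y ≤ 4) = 1 − (1−p)^4 = 1 − 0.838779 = 0.161221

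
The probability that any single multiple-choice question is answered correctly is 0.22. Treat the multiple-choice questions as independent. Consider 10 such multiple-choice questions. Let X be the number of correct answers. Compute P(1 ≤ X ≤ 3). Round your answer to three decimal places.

0.758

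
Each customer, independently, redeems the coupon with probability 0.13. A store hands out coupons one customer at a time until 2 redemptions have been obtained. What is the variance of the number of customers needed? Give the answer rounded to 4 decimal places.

102.9586

Y = total customers until the second success; negative binomial with r=2, p=0.13.
Var(Y) = r(1−p)/p² = 2·0.87 / 0.13² = 102.958580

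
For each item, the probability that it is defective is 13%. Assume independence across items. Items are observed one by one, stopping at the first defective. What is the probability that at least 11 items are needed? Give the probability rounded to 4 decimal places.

Y = number of items to the first success; geometric, p = 0.13.
P(Y > 10) = P(first 10 all fail) = (1−p)^10 = 0.248423

0.2484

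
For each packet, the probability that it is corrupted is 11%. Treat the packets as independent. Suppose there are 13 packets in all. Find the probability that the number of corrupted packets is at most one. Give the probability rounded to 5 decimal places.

0.57302

X ~ Binomial(13, 0.11); P(X ≤ 1) = Σ C(13,k) p^k (1−p)^(13−k) over k:
  k=0: C(13,0)·0.11^0·0.89^13 = 0.2198215
  k=1: C(13,1)·0.11^1·0.89^12 = 0.3531963
Total = 0.5730177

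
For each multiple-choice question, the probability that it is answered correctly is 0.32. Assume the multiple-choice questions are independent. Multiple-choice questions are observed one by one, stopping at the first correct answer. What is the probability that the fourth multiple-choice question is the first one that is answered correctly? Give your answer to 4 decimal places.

0.1006

Geometric (trials to first success), p = 0.32.
P(Y = 4) = (1−p)^3 · p = 0.31443 · 0.32 = 0.100618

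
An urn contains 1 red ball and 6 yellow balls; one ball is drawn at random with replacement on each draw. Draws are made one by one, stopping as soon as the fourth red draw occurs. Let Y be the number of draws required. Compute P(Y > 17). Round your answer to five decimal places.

0.78287

Needing more than 17 draws ⇔ fewer than 4 successes in the first 17. With X ~ Binomial(17, 0.142857), P(Y > 17) = P(X ≤ 3).
  k=0: C(17,0)·0.142857^0·0.857143^17 = 0.0727620
  k=1: C(17,1)·0.142857^1·0.857143^16 = 0.2061590
  k=2: C(17,2)·0.142857^2·0.857143^15 = 0.2748786
  k=3: C(17,3)·0.142857^3·0.857143^14 = 0.2290655
P(X ≤ 3) = 0.7828651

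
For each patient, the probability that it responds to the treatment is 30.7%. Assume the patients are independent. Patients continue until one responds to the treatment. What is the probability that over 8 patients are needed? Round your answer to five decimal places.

0.05319

Y = number of patients to the first success; geometric, p = 0.307.
P(Y > 8) = P(first 8 all fail) = (1−p)^8 = 0.0531944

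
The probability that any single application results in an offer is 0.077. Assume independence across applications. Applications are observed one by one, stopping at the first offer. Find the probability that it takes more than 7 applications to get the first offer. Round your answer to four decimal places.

Y = number of applications to the first success; geometric, p = 0.077.
P(Y > 7) = P(first 7 all fail) = (1−p)^7 = 0.570705

0.5707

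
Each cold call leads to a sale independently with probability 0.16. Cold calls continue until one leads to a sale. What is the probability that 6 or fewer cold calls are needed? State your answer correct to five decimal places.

Y = number of cold calls to the first success; geometric, p = 0.16.
P(Y ≤ 6) = 1 − (1−p)^6 = 1 − 0.3512980 = 0.6487020

0.64870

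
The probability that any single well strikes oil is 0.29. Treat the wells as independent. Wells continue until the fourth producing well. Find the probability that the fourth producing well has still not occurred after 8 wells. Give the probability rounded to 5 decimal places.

Needing more than 8 wells ⇔ fewer than 4 successes in the first 8. With X ~ Binomial(8, 0.29), P(Y > 8) = P(X ≤ 3).
  k=0: C(8,0)·0.29^0·0.71^8 = 0.0645754
  k=1: C(8,1)·0.29^1·0.71^7 = 0.2110068
  k=2: C(8,2)·0.29^2·0.71^6 = 0.3016505
  k=3: C(8,3)·0.29^3·0.71^5 = 0.2464188
P(X ≤ 3) = 0.8236514

0.82365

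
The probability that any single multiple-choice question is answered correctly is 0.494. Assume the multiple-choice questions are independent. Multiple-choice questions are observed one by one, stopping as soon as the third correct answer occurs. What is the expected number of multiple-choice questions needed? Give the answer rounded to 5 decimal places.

Y = total multiple-choice questions until the third success; negative binomial with r=3, p=0.494.
E[Y] = r / p = 3 / 0.494 = 6.0728745

6.07287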